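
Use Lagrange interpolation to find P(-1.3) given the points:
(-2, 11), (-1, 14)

Lagrange interpolation formula:
P(x) = Σ yᵢ × Lᵢ(x)
where Lᵢ(x) = Π_{j≠i} (x - xⱼ)/(xᵢ - xⱼ)

L_0(-1.3) = (-1.3 - (-1))/(-2 - (-1)) = 0.300000
L_1(-1.3) = (-1.3 - (-2))/(-1 - (-2)) = 0.700000

P(-1.3) = 11×L_0(-1.3) + 14×L_1(-1.3)
P(-1.3) = 13.100000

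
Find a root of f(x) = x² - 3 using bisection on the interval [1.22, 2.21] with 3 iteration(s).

f(x) = x² - 3
Initial interval: [1.22, 2.21]

Iteration 1:
  c_1 = (1.220000 + 2.210000)/2 = 1.715000
  f(c_1) = f(1.715000) = -0.058775
  f(a) × f(c) ≥ 0, new interval: [1.715000, 2.210000]
Iteration 2:
  c_2 = (1.715000 + 2.210000)/2 = 1.962500
  f(c_2) = f(1.962500) = 0.851406
  f(a) × f(c) < 0, new interval: [1.715000, 1.962500]
Iteration 3:
  c_3 = (1.715000 + 1.962500)/2 = 1.838750
  f(c_3) = f(1.838750) = 0.381002
  f(a) × f(c) < 0, new interval: [1.715000, 1.838750]

After 3 iteration(s), the approximation is c_3 = 1.838750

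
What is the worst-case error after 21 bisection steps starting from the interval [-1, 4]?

Bisection error bound: |error| ≤ (b-a)/2^n
|error| ≤ (4 - (-1))/2^21 = 5/2^21
|error| ≤ 0.0000023842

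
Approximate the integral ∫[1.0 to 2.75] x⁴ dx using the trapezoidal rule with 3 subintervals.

f(x) = x⁴
a = 1.0, b = 2.75, n = 3
h = (b - a)/n = 0.583333

Trapezoidal rule: (h/2)[f(x₀) + 2f(x₁) + 2f(x₂) + ... + f(xₙ)]

x_0 = 1.0000, f(x_0) = 1.000000, coefficient = 1
x_1 = 1.5833, f(x_1) = 6.284770, coefficient = 2
x_2 = 2.1667, f(x_2) = 22.037809, coefficient = 2
x_3 = 2.7500, f(x_3) = 57.191406, coefficient = 1

I ≈ (0.583333/2) × 114.836564 = 33.493998
Exact value: 31.255273
Error: 2.238725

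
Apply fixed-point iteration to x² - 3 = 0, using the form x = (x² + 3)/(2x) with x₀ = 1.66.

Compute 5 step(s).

Equation: x² - 3 = 0
Fixed-point form: x = (x² + 3)/(2x)
x₀ = 1.66

x_1 = g(1.660000) = 1.733614
x_2 = g(1.733614) = 1.732052
x_3 = g(1.732052) = 1.732051
x_4 = g(1.732051) = 1.732051
x_5 = g(1.732051) = 1.732051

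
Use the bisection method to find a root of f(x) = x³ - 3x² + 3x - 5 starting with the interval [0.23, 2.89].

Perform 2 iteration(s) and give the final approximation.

f(x) = x³ - 3x² + 3x - 5
Initial interval: [0.23, 2.89]

Iteration 1:
  c_1 = (0.230000 + 2.890000)/2 = 1.560000
  f(c_1) = f(1.560000) = -3.824384
  f(a) × f(c) ≥ 0, new interval: [1.560000, 2.890000]
Iteration 2:
  c_2 = (1.560000 + 2.890000)/2 = 2.225000
  f(c_2) = f(2.225000) = -2.161734
  f(a) × f(c) ≥ 0, new interval: [2.225000, 2.890000]

After 2 iteration(s), the approximation is c_2 = 2.225000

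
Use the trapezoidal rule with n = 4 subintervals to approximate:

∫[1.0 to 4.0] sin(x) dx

f(x) = sin(x)
a = 1.0, b = 4.0, n = 4
h = (b - a)/n = 0.750000

Trapezoidal rule: (h/2)[f(x₀) + 2f(x₁) + 2f(x₂) + ... + f(xₙ)]

x_0 = 1.0000, f(x_0) = 0.841471, coefficient = 1
x_1 = 1.7500, f(x_1) = 0.983986, coefficient = 2
x_2 = 2.5000, f(x_2) = 0.598472, coefficient = 2
x_3 = 3.2500, f(x_3) = -0.108195, coefficient = 2
x_4 = 4.0000, f(x_4) = -0.756802, coefficient = 1

I ≈ (0.750000/2) × 3.033194 = 1.137448
Exact value: 1.193946
Error: 0.056498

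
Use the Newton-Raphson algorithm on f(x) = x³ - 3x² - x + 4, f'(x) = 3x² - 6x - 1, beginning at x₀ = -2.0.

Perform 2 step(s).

f(x) = x³ - 3x² - x + 4
f'(x) = 3x² - 6x - 1
x₀ = -2.0

Newton-Raphson formula: x_{n+1} = x_n - f(x_n)/f'(x_n)

Iteration 1:
  f(-2.000000) = -14.000000
  f'(-2.000000) = 23.000000
  x_1 = -2.000000 - (-14.000000)/23.000000 = -1.391304
Iteration 2:
  f(-1.391304) = -3.109066
  f'(-1.391304) = 13.155009
  x_2 = -1.391304 - (-3.109066)/13.155009 = -1.154964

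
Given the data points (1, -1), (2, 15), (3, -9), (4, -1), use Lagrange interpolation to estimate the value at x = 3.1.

Lagrange interpolation formula:
P(x) = Σ yᵢ × Lᵢ(x)
where Lᵢ(x) = Π_{j≠i} (x - xⱼ)/(xᵢ - xⱼ)

L_0(3.1) = (3.1 - 2)/(1 - 2) × (3.1 - 3)/(1 - 3) × (3.1 - 4)/(1 - 4) = 0.016500
L_1(3.1) = (3.1 - 1)/(2 - 1) × (3.1 - 3)/(2 - 3) × (3.1 - 4)/(2 - 4) = -0.094500
L_2(3.1) = (3.1 - 1)/(3 - 1) × (3.1 - 2)/(3 - 2) × (3.1 - 4)/(3 - 4) = 1.039500
L_3(3.1) = (3.1 - 1)/(4 - 1) × (3.1 - 2)/(4 - 2) × (3.1 - 3)/(4 - 3) = 0.038500

P(3.1) = (-1)×L_0(3.1) + 15×L_1(3.1) + (-9)×L_2(3.1) + (-1)×L_3(3.1)
P(3.1) = -10.828000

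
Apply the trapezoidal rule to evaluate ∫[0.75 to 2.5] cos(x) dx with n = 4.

f(x) = cos(x)
a = 0.75, b = 2.5, n = 4
h = (b - a)/n = 0.437500

Trapezoidal rule: (h/2)[f(x₀) + 2f(x₁) + 2f(x₂) + ... + f(xₙ)]

x_0 = 0.7500, f(x_0) = 0.731689, coefficient = 1
x_1 = 1.1875, f(x_1) = 0.373980, coefficient = 2
x_2 = 1.6250, f(x_2) = -0.054177, coefficient = 2
x_3 = 2.0625, f(x_3) = -0.472128, coefficient = 2
x_4 = 2.5000, f(x_4) = -0.801144, coefficient = 1

I ≈ (0.437500/2) × -0.374107 = -0.081836
Exact value: -0.083167
Error: 0.001331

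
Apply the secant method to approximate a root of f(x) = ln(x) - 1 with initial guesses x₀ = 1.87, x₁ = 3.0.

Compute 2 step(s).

f(x) = ln(x) - 1
x₀ = 1.87, x₁ = 3.0

Secant formula: x_{n+1} = x_n - f(x_n)(x_n - x_{n-1})/(f(x_n) - f(x_{n-1}))

Iteration 1:
  f(1.870000) = -0.374062
  f(3.000000) = 0.098612
  x_2 = 3.000000 - 0.098612×(3.000000 - 1.870000)/(0.098612 - (-0.374062))
       = 2.764252
Iteration 2:
  f(3.000000) = 0.098612
  f(2.764252) = 0.016770
  x_3 = 2.764252 - 0.016770×(2.764252 - 3.000000)/(0.016770 - 0.098612)
       = 2.715945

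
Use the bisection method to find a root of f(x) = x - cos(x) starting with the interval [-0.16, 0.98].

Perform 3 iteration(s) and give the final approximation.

f(x) = x - cos(x)
Initial interval: [-0.16, 0.98]

Iteration 1:
  c_1 = (-0.160000 + 0.980000)/2 = 0.410000
  f(c_1) = f(0.410000) = -0.507121
  f(a) × f(c) ≥ 0, new interval: [0.410000, 0.980000]
Iteration 2:
  c_2 = (0.410000 + 0.980000)/2 = 0.695000
  f(c_2) = f(0.695000) = -0.073054
  f(a) × f(c) ≥ 0, new interval: [0.695000, 0.980000]
Iteration 3:
  c_3 = (0.695000 + 0.980000)/2 = 0.837500
  f(c_3) = f(0.837500) = 0.168178
  f(a) × f(c) < 0, new interval: [0.695000, 0.837500]

After 3 iteration(s), the approximation is c_3 = 0.837500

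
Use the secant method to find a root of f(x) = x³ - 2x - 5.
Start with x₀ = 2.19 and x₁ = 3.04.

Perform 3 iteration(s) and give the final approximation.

f(x) = x³ - 2x - 5
x₀ = 2.19, x₁ = 3.04

Secant formula: x_{n+1} = x_n - f(x_n)(x_n - x_{n-1})/(f(x_n) - f(x_{n-1}))

Iteration 1:
  f(2.190000) = 1.123459
  f(3.040000) = 17.014464
  x_2 = 3.040000 - 17.014464×(3.040000 - 2.190000)/(17.014464 - 1.123459)
       = 2.129907
Iteration 2:
  f(3.040000) = 17.014464
  f(2.129907) = 0.402516
  x_3 = 2.129907 - 0.402516×(2.129907 - 3.040000)/(0.402516 - 17.014464)
       = 2.107855
Iteration 3:
  f(2.129907) = 0.402516
  f(2.107855) = 0.149599
  x_4 = 2.107855 - 0.149599×(2.107855 - 2.129907)/(0.149599 - 0.402516)
       = 2.094811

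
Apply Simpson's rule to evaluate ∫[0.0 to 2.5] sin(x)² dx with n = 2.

f(x) = sin(x)²
a = 0.0, b = 2.5, n = 2
h = (b - a)/n = 1.250000

Simpson's rule: (h/3)[f(x₀) + 4f(x₁) + 2f(x₂) + ... + f(xₙ)]

x_0 = 0.0000, f(x_0) = 0.000000, coefficient = 1
x_1 = 1.2500, f(x_1) = 0.900572, coefficient = 4
x_2 = 2.5000, f(x_2) = 0.358169, coefficient = 1

I ≈ (1.250000/3) × 3.960456 = 1.650190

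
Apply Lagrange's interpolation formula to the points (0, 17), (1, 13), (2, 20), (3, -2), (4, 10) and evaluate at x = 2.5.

Lagrange interpolation formula:
P(x) = Σ yᵢ × Lᵢ(x)
where Lᵢ(x) = Π_{j≠i} (x - xⱼ)/(xᵢ - xⱼ)

L_0(2.5) = (2.5 - 1)/(0 - 1) × (2.5 - 2)/(0 - 2) × (2.5 - 3)/(0 - 3) × (2.5 - 4)/(0 - 4) = 0.023438
L_1(2.5) = (2.5 - 0)/(1 - 0) × (2.5 - 2)/(1 - 2) × (2.5 - 3)/(1 - 3) × (2.5 - 4)/(1 - 4) = -0.156250
L_2(2.5) = (2.5 - 0)/(2 - 0) × (2.5 - 1)/(2 - 1) × (2.5 - 3)/(2 - 3) × (2.5 - 4)/(2 - 4) = 0.703125
L_3(2.5) = (2.5 - 0)/(3 - 0) × (2.5 - 1)/(3 - 1) × (2.5 - 2)/(3 - 2) × (2.5 - 4)/(3 - 4) = 0.468750
L_4(2.5) = (2.5 - 0)/(4 - 0) × (2.5 - 1)/(4 - 1) × (2.5 - 2)/(4 - 2) × (2.5 - 3)/(4 - 3) = -0.039062

P(2.5) = 17×L_0(2.5) + 13×L_1(2.5) + 20×L_2(2.5) + (-2)×L_3(2.5) + 10×L_4(2.5)
P(2.5) = 11.101562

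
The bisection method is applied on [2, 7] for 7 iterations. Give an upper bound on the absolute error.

Bisection error bound: |error| ≤ (b-a)/2^n
|error| ≤ (7 - 2)/2^7 = 5/2^7
|error| ≤ 0.0390625000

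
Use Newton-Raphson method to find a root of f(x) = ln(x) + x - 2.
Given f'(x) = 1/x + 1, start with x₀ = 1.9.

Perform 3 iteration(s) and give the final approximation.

f(x) = ln(x) + x - 2
f'(x) = 1/x + 1
x₀ = 1.9

Newton-Raphson formula: x_{n+1} = x_n - f(x_n)/f'(x_n)

Iteration 1:
  f(1.900000) = 0.541854
  f'(1.900000) = 1.526316
  x_1 = 1.900000 - 0.541854/1.526316 = 1.544992
Iteration 2:
  f(1.544992) = -0.019989
  f'(1.544992) = 1.647252
  x_2 = 1.544992 - (-0.019989)/1.647252 = 1.557127
Iteration 3:
  f(1.557127) = -0.000031
  f'(1.557127) = 1.642208
  x_3 = 1.557127 - (-0.000031)/1.642208 = 1.557146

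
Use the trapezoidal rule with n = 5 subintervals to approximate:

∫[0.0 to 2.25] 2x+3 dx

f(x) = 2x+3
a = 0.0, b = 2.25, n = 5
h = (b - a)/n = 0.450000

Trapezoidal rule: (h/2)[f(x₀) + 2f(x₁) + 2f(x₂) + ... + f(xₙ)]

x_0 = 0.0000, f(x_0) = 3.000000, coefficient = 1
x_1 = 0.4500, f(x_1) = 3.900000, coefficient = 2
x_2 = 0.9000, f(x_2) = 4.800000, coefficient = 2
x_3 = 1.3500, f(x_3) = 5.700000, coefficient = 2
x_4 = 1.8000, f(x_4) = 6.600000, coefficient = 2
x_5 = 2.2500, f(x_5) = 7.500000, coefficient = 1

I ≈ (0.450000/2) × 52.500000 = 11.812500
Exact value: 11.812500
Error: 0.000000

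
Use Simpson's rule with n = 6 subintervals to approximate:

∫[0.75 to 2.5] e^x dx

f(x) = e^x
a = 0.75, b = 2.5, n = 6
h = (b - a)/n = 0.291667

Simpson's rule: (h/3)[f(x₀) + 4f(x₁) + 2f(x₂) + ... + f(xₙ)]

x_0 = 0.7500, f(x_0) = 2.117000, coefficient = 1
x_1 = 1.0417, f(x_1) = 2.833936, coefficient = 4
x_2 = 1.3333, f(x_2) = 3.793668, coefficient = 2
x_3 = 1.6250, f(x_3) = 5.078419, coefficient = 4
x_4 = 1.9167, f(x_4) = 6.798260, coefficient = 2
x_5 = 2.2083, f(x_5) = 9.100536, coefficient = 4
x_6 = 2.5000, f(x_6) = 12.182494, coefficient = 1

I ≈ (0.291667/3) × 103.534915 = 10.065895
Exact value: 10.065494
Error: 0.000401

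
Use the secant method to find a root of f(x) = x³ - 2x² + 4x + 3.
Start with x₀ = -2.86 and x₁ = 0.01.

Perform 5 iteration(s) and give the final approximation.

f(x) = x³ - 2x² + 4x + 3
x₀ = -2.86, x₁ = 0.01

Secant formula: x_{n+1} = x_n - f(x_n)(x_n - x_{n-1})/(f(x_n) - f(x_{n-1}))

Iteration 1:
  f(-2.860000) = -48.192856
  f(0.010000) = 3.039801
  x_2 = 0.010000 - 3.039801×(0.010000 - (-2.860000))/(3.039801 - (-48.192856))
       = -0.160286
Iteration 2:
  f(0.010000) = 3.039801
  f(-0.160286) = 2.303353
  x_3 = -0.160286 - 2.303353×(-0.160286 - 0.010000)/(2.303353 - 3.039801)
       = -0.692883
Iteration 3:
  f(-0.160286) = 2.303353
  f(-0.692883) = -1.064349
  x_4 = -0.692883 - (-1.064349)×(-0.692883 - (-0.160286))/(-1.064349 - 2.303353)
       = -0.524558
Iteration 4:
  f(-0.692883) = -1.064349
  f(-0.524558) = 0.207109
  x_5 = -0.524558 - 0.207109×(-0.524558 - (-0.692883))/(0.207109 - (-1.064349))
       = -0.551976
Iteration 5:
  f(-0.524558) = 0.207109
  f(-0.551976) = 0.014563
  x_6 = -0.551976 - 0.014563×(-0.551976 - (-0.524558))/(0.014563 - 0.207109)
       = -0.554050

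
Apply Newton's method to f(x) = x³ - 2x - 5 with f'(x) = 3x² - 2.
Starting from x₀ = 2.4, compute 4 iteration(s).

f(x) = x³ - 2x - 5
f'(x) = 3x² - 2
x₀ = 2.4

Newton-Raphson formula: x_{n+1} = x_n - f(x_n)/f'(x_n)

Iteration 1:
  f(2.400000) = 4.024000
  f'(2.400000) = 15.280000
  x_1 = 2.400000 - 4.024000/15.280000 = 2.136649
Iteration 2:
  f(2.136649) = 0.481082
  f'(2.136649) = 11.695810
  x_2 = 2.136649 - 0.481082/11.695810 = 2.095516
Iteration 3:
  f(2.095516) = 0.010775
  f'(2.095516) = 11.173567
  x_3 = 2.095516 - 0.010775/11.173567 = 2.094552
Iteration 4:
  f(2.094552) = 0.000006
  f'(2.094552) = 11.161444
  x_4 = 2.094552 - 0.000006/11.161444 = 2.094551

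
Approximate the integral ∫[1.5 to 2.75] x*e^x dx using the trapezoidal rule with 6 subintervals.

f(x) = x*e^x
a = 1.5, b = 2.75, n = 6
h = (b - a)/n = 0.208333

Trapezoidal rule: (h/2)[f(x₀) + 2f(x₁) + 2f(x₂) + ... + f(xₙ)]

x_0 = 1.5000, f(x_0) = 6.722534, coefficient = 1
x_1 = 1.7083, f(x_1) = 9.429580, coefficient = 2
x_2 = 1.9167, f(x_2) = 13.029998, coefficient = 2
x_3 = 2.1250, f(x_3) = 17.792407, coefficient = 2
x_4 = 2.3333, f(x_4) = 24.061937, coefficient = 2
x_5 = 2.5417, f(x_5) = 32.281254, coefficient = 2
x_6 = 2.7500, f(x_6) = 43.017238, coefficient = 1

I ≈ (0.208333/2) × 242.930123 = 25.305221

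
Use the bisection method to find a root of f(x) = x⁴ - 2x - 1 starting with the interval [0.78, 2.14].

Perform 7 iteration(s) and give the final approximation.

f(x) = x⁴ - 2x - 1
Initial interval: [0.78, 2.14]

Iteration 1:
  c_1 = (0.780000 + 2.140000)/2 = 1.460000
  f(c_1) = f(1.460000) = 0.623719
  f(a) × f(c) < 0, new interval: [0.780000, 1.460000]
Iteration 2:
  c_2 = (0.780000 + 1.460000)/2 = 1.120000
  f(c_2) = f(1.120000) = -1.666481
  f(a) × f(c) ≥ 0, new interval: [1.120000, 1.460000]
Iteration 3:
  c_3 = (1.120000 + 1.460000)/2 = 1.290000
  f(c_3) = f(1.290000) = -0.810771
  f(a) × f(c) ≥ 0, new interval: [1.290000, 1.460000]
Iteration 4:
  c_4 = (1.290000 + 1.460000)/2 = 1.375000
  f(c_4) = f(1.375000) = -0.175537
  f(a) × f(c) ≥ 0, new interval: [1.375000, 1.460000]
Iteration 5:
  c_5 = (1.375000 + 1.460000)/2 = 1.417500
  f(c_5) = f(1.417500) = 0.202312
  f(a) × f(c) < 0, new interval: [1.375000, 1.417500]
Iteration 6:
  c_6 = (1.375000 + 1.417500)/2 = 1.396250
  f(c_6) = f(1.396250) = 0.008105
  f(a) × f(c) < 0, new interval: [1.375000, 1.396250]
Iteration 7:
  c_7 = (1.375000 + 1.396250)/2 = 1.385625
  f(c_7) = f(1.385625) = -0.085016
  f(a) × f(c) ≥ 0, new interval: [1.385625, 1.396250]

After 7 iteration(s), the approximation is c_7 = 1.385625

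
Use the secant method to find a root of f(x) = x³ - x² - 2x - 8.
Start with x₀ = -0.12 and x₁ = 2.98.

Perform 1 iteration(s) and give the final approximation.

f(x) = x³ - x² - 2x - 8
x₀ = -0.12, x₁ = 2.98

Secant formula: x_{n+1} = x_n - f(x_n)(x_n - x_{n-1})/(f(x_n) - f(x_{n-1}))

Iteration 1:
  f(-0.120000) = -7.776128
  f(2.980000) = 3.623192
  x_2 = 2.980000 - 3.623192×(2.980000 - (-0.120000))/(3.623192 - (-7.776128))
       = 1.994687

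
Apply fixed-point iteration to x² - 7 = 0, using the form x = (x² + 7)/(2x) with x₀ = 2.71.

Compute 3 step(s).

Equation: x² - 7 = 0
Fixed-point form: x = (x² + 7)/(2x)
x₀ = 2.71

x_1 = g(2.710000) = 2.646513
x_2 = g(2.646513) = 2.645751
x_3 = g(2.645751) = 2.645751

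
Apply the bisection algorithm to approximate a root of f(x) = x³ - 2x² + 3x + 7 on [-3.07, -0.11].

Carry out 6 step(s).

f(x) = x³ - 2x² + 3x + 7
Initial interval: [-3.07, -0.11]

Iteration 1:
  c_1 = (-3.070000 + (-0.110000))/2 = -1.590000
  f(c_1) = f(-1.590000) = -6.845879
  f(a) × f(c) ≥ 0, new interval: [-1.590000, -0.110000]
Iteration 2:
  c_2 = (-1.590000 + (-0.110000))/2 = -0.850000
  f(c_2) = f(-0.850000) = 2.390875
  f(a) × f(c) < 0, new interval: [-1.590000, -0.850000]
Iteration 3:
  c_3 = (-1.590000 + (-0.850000))/2 = -1.220000
  f(c_3) = f(-1.220000) = -1.452648
  f(a) × f(c) ≥ 0, new interval: [-1.220000, -0.850000]
Iteration 4:
  c_4 = (-1.220000 + (-0.850000))/2 = -1.035000
  f(c_4) = f(-1.035000) = 0.643832
  f(a) × f(c) < 0, new interval: [-1.220000, -1.035000]
Iteration 5:
  c_5 = (-1.220000 + (-1.035000))/2 = -1.127500
  f(c_5) = f(-1.127500) = -0.358354
  f(a) × f(c) ≥ 0, new interval: [-1.127500, -1.035000]
Iteration 6:
  c_6 = (-1.127500 + (-1.035000))/2 = -1.081250
  f(c_6) = f(-1.081250) = 0.153956
  f(a) × f(c) < 0, new interval: [-1.127500, -1.081250]

After 6 iteration(s), the approximation is c_6 = -1.081250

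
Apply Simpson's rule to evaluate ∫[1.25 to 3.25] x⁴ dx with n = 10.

f(x) = x⁴
a = 1.25, b = 3.25, n = 10
h = (b - a)/n = 0.200000

Simpson's rule: (h/3)[f(x₀) + 4f(x₁) + 2f(x₂) + ... + f(xₙ)]

x_0 = 1.2500, f(x_0) = 2.441406, coefficient = 1
x_1 = 1.4500, f(x_1) = 4.420506, coefficient = 4
x_2 = 1.6500, f(x_2) = 7.412006, coefficient = 2
x_3 = 1.8500, f(x_3) = 11.713506, coefficient = 4
x_4 = 2.0500, f(x_4) = 17.661006, coefficient = 2
x_5 = 2.2500, f(x_5) = 25.628906, coefficient = 4
x_6 = 2.4500, f(x_6) = 36.030006, coefficient = 2
x_7 = 2.6500, f(x_7) = 49.315506, coefficient = 4
x_8 = 2.8500, f(x_8) = 65.975006, coefficient = 2
x_9 = 3.0500, f(x_9) = 86.536506, coefficient = 4
x_10 = 3.2500, f(x_10) = 111.566406, coefficient = 1

I ≈ (0.200000/3) × 1078.623588 = 71.908239
Exact value: 71.907813
Error: 0.000427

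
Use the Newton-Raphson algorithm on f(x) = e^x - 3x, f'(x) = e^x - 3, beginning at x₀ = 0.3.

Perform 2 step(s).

f(x) = e^x - 3x
f'(x) = e^x - 3
x₀ = 0.3

Newton-Raphson formula: x_{n+1} = x_n - f(x_n)/f'(x_n)

Iteration 1:
  f(0.300000) = 0.449859
  f'(0.300000) = -1.650141
  x_1 = 0.300000 - 0.449859/(-1.650141) = 0.572618
Iteration 2:
  f(0.572618) = 0.055048
  f'(0.572618) = -1.227097
  x_2 = 0.572618 - 0.055048/(-1.227097) = 0.617479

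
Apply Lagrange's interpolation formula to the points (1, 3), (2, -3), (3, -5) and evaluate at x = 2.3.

Lagrange interpolation formula:
P(x) = Σ yᵢ × Lᵢ(x)
where Lᵢ(x) = Π_{j≠i} (x - xⱼ)/(xᵢ - xⱼ)

L_0(2.3) = (2.3 - 2)/(1 - 2) × (2.3 - 3)/(1 - 3) = -0.105000
L_1(2.3) = (2.3 - 1)/(2 - 1) × (2.3 - 3)/(2 - 3) = 0.910000
L_2(2.3) = (2.3 - 1)/(3 - 1) × (2.3 - 2)/(3 - 2) = 0.195000

P(2.3) = 3×L_0(2.3) + (-3)×L_1(2.3) + (-5)×L_2(2.3)
P(2.3) = -4.020000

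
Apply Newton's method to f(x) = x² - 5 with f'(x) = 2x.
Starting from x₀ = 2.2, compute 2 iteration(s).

f(x) = x² - 5
f'(x) = 2x
x₀ = 2.2

Newton-Raphson formula: x_{n+1} = x_n - f(x_n)/f'(x_n)

Iteration 1:
  f(2.200000) = -0.160000
  f'(2.200000) = 4.400000
  x_1 = 2.200000 - (-0.160000)/4.400000 = 2.236364
Iteration 2:
  f(2.236364) = 0.001322
  f'(2.236364) = 4.472727
  x_2 = 2.236364 - 0.001322/4.472727 = 2.236068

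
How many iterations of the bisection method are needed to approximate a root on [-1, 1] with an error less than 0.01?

We need (b-a)/2^n ≤ 0.01
(1 - (-1))/2^n ≤ 0.01
2/2^n ≤ 0.01
2^n ≥ 200
n ≥ log₂(200) = 7.64
n ≥ 8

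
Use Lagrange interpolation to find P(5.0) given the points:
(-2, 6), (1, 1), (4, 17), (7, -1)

Lagrange interpolation formula:
P(x) = Σ yᵢ × Lᵢ(x)
where Lᵢ(x) = Π_{j≠i} (x - xⱼ)/(xᵢ - xⱼ)

L_0(5.0) = (5.0 - 1)/(-2 - 1) × (5.0 - 4)/(-2 - 4) × (5.0 - 7)/(-2 - 7) = 0.049383
L_1(5.0) = (5.0 - (-2))/(1 - (-2)) × (5.0 - 4)/(1 - 4) × (5.0 - 7)/(1 - 7) = -0.259259
L_2(5.0) = (5.0 - (-2))/(4 - (-2)) × (5.0 - 1)/(4 - 1) × (5.0 - 7)/(4 - 7) = 1.037037
L_3(5.0) = (5.0 - (-2))/(7 - (-2)) × (5.0 - 1)/(7 - 1) × (5.0 - 4)/(7 - 4) = 0.172840

P(5.0) = 6×L_0(5.0) + 1×L_1(5.0) + 17×L_2(5.0) + (-1)×L_3(5.0)
P(5.0) = 17.493827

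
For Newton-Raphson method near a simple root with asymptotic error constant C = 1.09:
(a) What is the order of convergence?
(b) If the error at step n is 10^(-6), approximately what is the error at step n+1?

(a) Newton-Raphson has quadratic (order 2) convergence near simple roots.
    This means |e_{n+1}| ≈ C|e_n|².

(b) With |e_n| = 10^(-6) and C = 1.09:
    |e_{n+1}| ≈ 1.09 × (10^(-6))² = 1.09 × 10^(-12)

(a) 2 (quadratic); (b) |e_{n+1}| ≈ 1.090e-12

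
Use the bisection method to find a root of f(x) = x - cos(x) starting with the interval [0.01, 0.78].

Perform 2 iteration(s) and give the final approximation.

f(x) = x - cos(x)
Initial interval: [0.01, 0.78]

Iteration 1:
  c_1 = (0.010000 + 0.780000)/2 = 0.395000
  f(c_1) = f(0.395000) = -0.527997
  f(a) × f(c) ≥ 0, new interval: [0.395000, 0.780000]
Iteration 2:
  c_2 = (0.395000 + 0.780000)/2 = 0.587500
  f(c_2) = f(0.587500) = -0.244829
  f(a) × f(c) ≥ 0, new interval: [0.587500, 0.780000]

After 2 iteration(s), the approximation is c_2 = 0.587500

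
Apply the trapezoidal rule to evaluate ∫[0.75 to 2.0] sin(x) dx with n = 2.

f(x) = sin(x)
a = 0.75, b = 2.0, n = 2
h = (b - a)/n = 0.625000

Trapezoidal rule: (h/2)[f(x₀) + 2f(x₁) + 2f(x₂) + ... + f(xₙ)]

x_0 = 0.7500, f(x_0) = 0.681639, coefficient = 1
x_1 = 1.3750, f(x_1) = 0.980893, coefficient = 2
x_2 = 2.0000, f(x_2) = 0.909297, coefficient = 1

I ≈ (0.625000/2) × 3.552722 = 1.110226
Exact value: 1.147836
Error: 0.037610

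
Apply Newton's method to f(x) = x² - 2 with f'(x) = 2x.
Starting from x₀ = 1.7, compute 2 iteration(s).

f(x) = x² - 2
f'(x) = 2x
x₀ = 1.7

Newton-Raphson formula: x_{n+1} = x_n - f(x_n)/f'(x_n)

Iteration 1:
  f(1.700000) = 0.890000
  f'(1.700000) = 3.400000
  x_1 = 1.700000 - 0.890000/3.400000 = 1.438235
Iteration 2:
  f(1.438235) = 0.068521
  f'(1.438235) = 2.876471
  x_2 = 1.438235 - 0.068521/2.876471 = 1.414414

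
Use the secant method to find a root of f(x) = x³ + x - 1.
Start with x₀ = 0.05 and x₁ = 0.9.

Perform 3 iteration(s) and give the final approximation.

f(x) = x³ + x - 1
x₀ = 0.05, x₁ = 0.9

Secant formula: x_{n+1} = x_n - f(x_n)(x_n - x_{n-1})/(f(x_n) - f(x_{n-1}))

Iteration 1:
  f(0.050000) = -0.949875
  f(0.900000) = 0.629000
  x_2 = 0.900000 - 0.629000×(0.900000 - 0.050000)/(0.629000 - (-0.949875))
       = 0.561373
Iteration 2:
  f(0.900000) = 0.629000
  f(0.561373) = -0.261716
  x_3 = 0.561373 - (-0.261716)×(0.561373 - 0.900000)/(-0.261716 - 0.629000)
       = 0.660871
Iteration 3:
  f(0.561373) = -0.261716
  f(0.660871) = -0.050494
  x_4 = 0.660871 - (-0.050494)×(0.660871 - 0.561373)/(-0.050494 - (-0.261716))
       = 0.684656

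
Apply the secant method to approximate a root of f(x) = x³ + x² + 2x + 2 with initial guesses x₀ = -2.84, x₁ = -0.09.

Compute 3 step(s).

f(x) = x³ + x² + 2x + 2
x₀ = -2.84, x₁ = -0.09

Secant formula: x_{n+1} = x_n - f(x_n)(x_n - x_{n-1})/(f(x_n) - f(x_{n-1}))

Iteration 1:
  f(-2.840000) = -18.520704
  f(-0.090000) = 1.827371
  x_2 = -0.090000 - 1.827371×(-0.090000 - (-2.840000))/(1.827371 - (-18.520704))
       = -0.336965
Iteration 2:
  f(-0.090000) = 1.827371
  f(-0.336965) = 1.401354
  x_3 = -0.336965 - 1.401354×(-0.336965 - (-0.090000))/(1.401354 - 1.827371)
       = -1.149341
Iteration 3:
  f(-0.336965) = 1.401354
  f(-1.149341) = -0.495960
  x_4 = -1.149341 - (-0.495960)×(-1.149341 - (-0.336965))/(-0.495960 - 1.401354)
       = -0.936985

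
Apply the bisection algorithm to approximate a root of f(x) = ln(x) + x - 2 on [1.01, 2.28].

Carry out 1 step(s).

f(x) = ln(x) + x - 2
Initial interval: [1.01, 2.28]

Iteration 1:
  c_1 = (1.010000 + 2.280000)/2 = 1.645000
  f(c_1) = f(1.645000) = 0.142740
  f(a) × f(c) < 0, new interval: [1.010000, 1.645000]

After 1 iteration(s), the approximation is c_1 = 1.645000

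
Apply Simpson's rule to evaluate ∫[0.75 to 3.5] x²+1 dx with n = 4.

f(x) = x²+1
a = 0.75, b = 3.5, n = 4
h = (b - a)/n = 0.687500

Simpson's rule: (h/3)[f(x₀) + 4f(x₁) + 2f(x₂) + ... + f(xₙ)]

x_0 = 0.7500, f(x_0) = 1.562500, coefficient = 1
x_1 = 1.4375, f(x_1) = 3.066406, coefficient = 4
x_2 = 2.1250, f(x_2) = 5.515625, coefficient = 2
x_3 = 2.8125, f(x_3) = 8.910156, coefficient = 4
x_4 = 3.5000, f(x_4) = 13.250000, coefficient = 1

I ≈ (0.687500/3) × 73.750000 = 16.901042
Exact value: 16.901042
Error: 0.000000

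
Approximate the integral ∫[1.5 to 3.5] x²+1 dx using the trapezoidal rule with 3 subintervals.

f(x) = x²+1
a = 1.5, b = 3.5, n = 3
h = (b - a)/n = 0.666667

Trapezoidal rule: (h/2)[f(x₀) + 2f(x₁) + 2f(x₂) + ... + f(xₙ)]

x_0 = 1.5000, f(x_0) = 3.250000, coefficient = 1
x_1 = 2.1667, f(x_1) = 5.694444, coefficient = 2
x_2 = 2.8333, f(x_2) = 9.027778, coefficient = 2
x_3 = 3.5000, f(x_3) = 13.250000, coefficient = 1

I ≈ (0.666667/2) × 45.944444 = 15.314815
Exact value: 15.166667
Error: 0.148148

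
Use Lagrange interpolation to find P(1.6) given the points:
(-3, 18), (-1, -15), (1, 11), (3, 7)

Lagrange interpolation formula:
P(x) = Σ yᵢ × Lᵢ(x)
where Lᵢ(x) = Π_{j≠i} (x - xⱼ)/(xᵢ - xⱼ)

L_0(1.6) = (1.6 - (-1))/(-3 - (-1)) × (1.6 - 1)/(-3 - 1) × (1.6 - 3)/(-3 - 3) = 0.045500
L_1(1.6) = (1.6 - (-3))/(-1 - (-3)) × (1.6 - 1)/(-1 - 1) × (1.6 - 3)/(-1 - 3) = -0.241500
L_2(1.6) = (1.6 - (-3))/(1 - (-3)) × (1.6 - (-1))/(1 - (-1)) × (1.6 - 3)/(1 - 3) = 1.046500
L_3(1.6) = (1.6 - (-3))/(3 - (-3)) × (1.6 - (-1))/(3 - (-1)) × (1.6 - 1)/(3 - 1) = 0.149500

P(1.6) = 18×L_0(1.6) + (-15)×L_1(1.6) + 11×L_2(1.6) + 7×L_3(1.6)
P(1.6) = 16.999500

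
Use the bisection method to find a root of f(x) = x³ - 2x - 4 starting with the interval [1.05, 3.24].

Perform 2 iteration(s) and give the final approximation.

f(x) = x³ - 2x - 4
Initial interval: [1.05, 3.24]

Iteration 1:
  c_1 = (1.050000 + 3.240000)/2 = 2.145000
  f(c_1) = f(2.145000) = 1.579199
  f(a) × f(c) < 0, new interval: [1.050000, 2.145000]
Iteration 2:
  c_2 = (1.050000 + 2.145000)/2 = 1.597500
  f(c_2) = f(1.597500) = -3.118170
  f(a) × f(c) ≥ 0, new interval: [1.597500, 2.145000]

After 2 iteration(s), the approximation is c_2 = 1.597500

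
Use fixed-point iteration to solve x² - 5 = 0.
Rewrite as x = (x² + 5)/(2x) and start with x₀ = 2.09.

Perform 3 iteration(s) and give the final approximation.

Equation: x² - 5 = 0
Fixed-point form: x = (x² + 5)/(2x)
x₀ = 2.09

x_1 = g(2.090000) = 2.241172
x_2 = g(2.241172) = 2.236074
x_3 = g(2.236074) = 2.236068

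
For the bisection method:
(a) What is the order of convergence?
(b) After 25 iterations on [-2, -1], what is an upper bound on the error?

(a) Bisection has linear (order 1) convergence; the error is halved each step.

(b) Error bound = (b-a)/2^n = (-1 - (-2))/2^{25}
    = 1/2^{25}

(a) 1 (linear); (b) error ≤ 2.98e-08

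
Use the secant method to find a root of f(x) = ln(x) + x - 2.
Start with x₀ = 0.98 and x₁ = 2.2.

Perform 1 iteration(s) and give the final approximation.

f(x) = ln(x) + x - 2
x₀ = 0.98, x₁ = 2.2

Secant formula: x_{n+1} = x_n - f(x_n)(x_n - x_{n-1})/(f(x_n) - f(x_{n-1}))

Iteration 1:
  f(0.980000) = -1.040203
  f(2.200000) = 0.988457
  x_2 = 2.200000 - 0.988457×(2.200000 - 0.980000)/(0.988457 - (-1.040203))
       = 1.605559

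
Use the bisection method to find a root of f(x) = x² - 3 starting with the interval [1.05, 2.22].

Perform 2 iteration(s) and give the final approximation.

f(x) = x² - 3
Initial interval: [1.05, 2.22]

Iteration 1:
  c_1 = (1.050000 + 2.220000)/2 = 1.635000
  f(c_1) = f(1.635000) = -0.326775
  f(a) × f(c) ≥ 0, new interval: [1.635000, 2.220000]
Iteration 2:
  c_2 = (1.635000 + 2.220000)/2 = 1.927500
  f(c_2) = f(1.927500) = 0.715256
  f(a) × f(c) < 0, new interval: [1.635000, 1.927500]

After 2 iteration(s), the approximation is c_2 = 1.927500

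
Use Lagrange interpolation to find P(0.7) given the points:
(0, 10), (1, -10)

Lagrange interpolation formula:
P(x) = Σ yᵢ × Lᵢ(x)
where Lᵢ(x) = Π_{j≠i} (x - xⱼ)/(xᵢ - xⱼ)

L_0(0.7) = (0.7 - 1)/(0 - 1) = 0.300000
L_1(0.7) = (0.7 - 0)/(1 - 0) = 0.700000

P(0.7) = 10×L_0(0.7) + (-10)×L_1(0.7)
P(0.7) = -4.000000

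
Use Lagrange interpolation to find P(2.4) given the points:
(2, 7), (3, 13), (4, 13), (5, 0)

Lagrange interpolation formula:
P(x) = Σ yᵢ × Lᵢ(x)
where Lᵢ(x) = Π_{j≠i} (x - xⱼ)/(xᵢ - xⱼ)

L_0(2.4) = (2.4 - 3)/(2 - 3) × (2.4 - 4)/(2 - 4) × (2.4 - 5)/(2 - 5) = 0.416000
L_1(2.4) = (2.4 - 2)/(3 - 2) × (2.4 - 4)/(3 - 4) × (2.4 - 5)/(3 - 5) = 0.832000
L_2(2.4) = (2.4 - 2)/(4 - 2) × (2.4 - 3)/(4 - 3) × (2.4 - 5)/(4 - 5) = -0.312000
L_3(2.4) = (2.4 - 2)/(5 - 2) × (2.4 - 3)/(5 - 3) × (2.4 - 4)/(5 - 4) = 0.064000

P(2.4) = 7×L_0(2.4) + 13×L_1(2.4) + 13×L_2(2.4) + 0×L_3(2.4)
P(2.4) = 9.672000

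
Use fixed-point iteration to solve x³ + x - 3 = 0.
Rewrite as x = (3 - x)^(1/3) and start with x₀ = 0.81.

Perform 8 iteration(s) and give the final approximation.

Equation: x³ + x - 3 = 0
Fixed-point form: x = (3 - x)^(1/3)
x₀ = 0.81

x_1 = g(0.810000) = 1.298618
x_2 = g(1.298618) = 1.193807
x_3 = g(1.193807) = 1.217834
x_4 = g(1.217834) = 1.212410
x_5 = g(1.212410) = 1.213638
x_6 = g(1.213638) = 1.213360
x_7 = g(1.213360) = 1.213423
x_8 = g(1.213423) = 1.213409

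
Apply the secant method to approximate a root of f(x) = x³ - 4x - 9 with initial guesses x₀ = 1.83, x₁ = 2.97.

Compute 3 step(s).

f(x) = x³ - 4x - 9
x₀ = 1.83, x₁ = 2.97

Secant formula: x_{n+1} = x_n - f(x_n)(x_n - x_{n-1})/(f(x_n) - f(x_{n-1}))

Iteration 1:
  f(1.830000) = -10.191513
  f(2.970000) = 5.318073
  x_2 = 2.970000 - 5.318073×(2.970000 - 1.830000)/(5.318073 - (-10.191513))
       = 2.579106
Iteration 2:
  f(2.970000) = 5.318073
  f(2.579106) = -2.160757
  x_3 = 2.579106 - (-2.160757)×(2.579106 - 2.970000)/(-2.160757 - 5.318073)
       = 2.692042
Iteration 3:
  f(2.579106) = -2.160757
  f(2.692042) = -0.258701
  x_4 = 2.692042 - (-0.258701)×(2.692042 - 2.579106)/(-0.258701 - (-2.160757))
       = 2.707402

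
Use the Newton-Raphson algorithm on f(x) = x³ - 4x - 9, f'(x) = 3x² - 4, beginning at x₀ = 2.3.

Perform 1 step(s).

f(x) = x³ - 4x - 9
f'(x) = 3x² - 4
x₀ = 2.3

Newton-Raphson formula: x_{n+1} = x_n - f(x_n)/f'(x_n)

Iteration 1:
  f(2.300000) = -6.033000
  f'(2.300000) = 11.870000
  x_1 = 2.300000 - (-6.033000)/11.870000 = 2.808256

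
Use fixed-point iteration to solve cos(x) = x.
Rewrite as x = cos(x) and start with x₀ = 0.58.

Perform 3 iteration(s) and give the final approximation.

Equation: cos(x) = x
Fixed-point form: x = cos(x)
x₀ = 0.58

x_1 = g(0.580000) = 0.836463
x_2 = g(0.836463) = 0.670093
x_3 = g(0.670093) = 0.783764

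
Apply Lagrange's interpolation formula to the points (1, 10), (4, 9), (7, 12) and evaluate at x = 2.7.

Lagrange interpolation formula:
P(x) = Σ yᵢ × Lᵢ(x)
where Lᵢ(x) = Π_{j≠i} (x - xⱼ)/(xᵢ - xⱼ)

L_0(2.7) = (2.7 - 4)/(1 - 4) × (2.7 - 7)/(1 - 7) = 0.310556
L_1(2.7) = (2.7 - 1)/(4 - 1) × (2.7 - 7)/(4 - 7) = 0.812222
L_2(2.7) = (2.7 - 1)/(7 - 1) × (2.7 - 4)/(7 - 4) = -0.122778

P(2.7) = 10×L_0(2.7) + 9×L_1(2.7) + 12×L_2(2.7)
P(2.7) = 8.942222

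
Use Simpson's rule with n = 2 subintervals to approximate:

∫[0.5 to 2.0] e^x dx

f(x) = e^x
a = 0.5, b = 2.0, n = 2
h = (b - a)/n = 0.750000

Simpson's rule: (h/3)[f(x₀) + 4f(x₁) + 2f(x₂) + ... + f(xₙ)]

x_0 = 0.5000, f(x_0) = 1.648721, coefficient = 1
x_1 = 1.2500, f(x_1) = 3.490343, coefficient = 4
x_2 = 2.0000, f(x_2) = 7.389056, coefficient = 1

I ≈ (0.750000/3) × 22.999149 = 5.749787
Exact value: 5.740335
Error: 0.009452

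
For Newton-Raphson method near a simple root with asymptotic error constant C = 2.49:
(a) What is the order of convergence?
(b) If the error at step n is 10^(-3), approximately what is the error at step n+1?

(a) Newton-Raphson has quadratic (order 2) convergence near simple roots.
    This means |e_{n+1}| ≈ C|e_n|².

(b) With |e_n| = 10^(-3) and C = 2.49:
    |e_{n+1}| ≈ 2.49 × (10^(-3))² = 2.49 × 10^(-6)

(a) 2 (quadratic); (b) |e_{n+1}| ≈ 2.490e-06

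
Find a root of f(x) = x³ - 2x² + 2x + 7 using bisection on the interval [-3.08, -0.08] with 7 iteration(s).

f(x) = x³ - 2x² + 2x + 7
Initial interval: [-3.08, -0.08]

Iteration 1:
  c_1 = (-3.080000 + (-0.080000))/2 = -1.580000
  f(c_1) = f(-1.580000) = -5.097112
  f(a) × f(c) ≥ 0, new interval: [-1.580000, -0.080000]
Iteration 2:
  c_2 = (-1.580000 + (-0.080000))/2 = -0.830000
  f(c_2) = f(-0.830000) = 3.390413
  f(a) × f(c) < 0, new interval: [-1.580000, -0.830000]
Iteration 3:
  c_3 = (-1.580000 + (-0.830000))/2 = -1.205000
  f(c_3) = f(-1.205000) = -0.063740
  f(a) × f(c) ≥ 0, new interval: [-1.205000, -0.830000]
Iteration 4:
  c_4 = (-1.205000 + (-0.830000))/2 = -1.017500
  f(c_4) = f(-1.017500) = 1.840963
  f(a) × f(c) < 0, new interval: [-1.205000, -1.017500]
Iteration 5:
  c_5 = (-1.205000 + (-1.017500))/2 = -1.111250
  f(c_5) = f(-1.111250) = 0.935490
  f(a) × f(c) < 0, new interval: [-1.205000, -1.111250]
Iteration 6:
  c_6 = (-1.205000 + (-1.111250))/2 = -1.158125
  f(c_6) = f(-1.158125) = 0.447904
  f(a) × f(c) < 0, new interval: [-1.205000, -1.158125]
Iteration 7:
  c_7 = (-1.205000 + (-1.158125))/2 = -1.181563
  f(c_7) = f(-1.181563) = 0.195128
  f(a) × f(c) < 0, new interval: [-1.205000, -1.181563]

After 7 iteration(s), the approximation is c_7 = -1.181563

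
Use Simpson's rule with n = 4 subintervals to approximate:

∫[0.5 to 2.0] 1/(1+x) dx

f(x) = 1/(1+x)
a = 0.5, b = 2.0, n = 4
h = (b - a)/n = 0.375000

Simpson's rule: (h/3)[f(x₀) + 4f(x₁) + 2f(x₂) + ... + f(xₙ)]

x_0 = 0.5000, f(x_0) = 0.666667, coefficient = 1
x_1 = 0.8750, f(x_1) = 0.533333, coefficient = 4
x_2 = 1.2500, f(x_2) = 0.444444, coefficient = 2
x_3 = 1.6250, f(x_3) = 0.380952, coefficient = 4
x_4 = 2.0000, f(x_4) = 0.333333, coefficient = 1

I ≈ (0.375000/3) × 5.546032 = 0.693254
Exact value: 0.693147
Error: 0.000107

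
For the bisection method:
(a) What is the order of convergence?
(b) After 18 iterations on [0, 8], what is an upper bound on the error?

(a) Bisection has linear (order 1) convergence; the error is halved each step.

(b) Error bound = (b-a)/2^n = (8 - 0)/2^{18}
    = 8/2^{18}

(a) 1 (linear); (b) error ≤ 3.05e-05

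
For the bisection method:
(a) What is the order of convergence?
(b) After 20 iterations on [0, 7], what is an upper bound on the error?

(a) Bisection has linear (order 1) convergence; the error is halved each step.

(b) Error bound = (b-a)/2^n = (7 - 0)/2^{20}
    = 7/2^{20}

(a) 1 (linear); (b) error ≤ 6.68e-06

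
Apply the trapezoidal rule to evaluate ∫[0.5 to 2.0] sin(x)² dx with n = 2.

f(x) = sin(x)²
a = 0.5, b = 2.0, n = 2
h = (b - a)/n = 0.750000

Trapezoidal rule: (h/2)[f(x₀) + 2f(x₁) + 2f(x₂) + ... + f(xₙ)]

x_0 = 0.5000, f(x_0) = 0.229849, coefficient = 1
x_1 = 1.2500, f(x_1) = 0.900572, coefficient = 2
x_2 = 2.0000, f(x_2) = 0.826822, coefficient = 1

I ≈ (0.750000/2) × 2.857814 = 1.071680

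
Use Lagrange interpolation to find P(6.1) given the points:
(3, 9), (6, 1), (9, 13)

Lagrange interpolation formula:
P(x) = Σ yᵢ × Lᵢ(x)
where Lᵢ(x) = Π_{j≠i} (x - xⱼ)/(xᵢ - xⱼ)

L_0(6.1) = (6.1 - 6)/(3 - 6) × (6.1 - 9)/(3 - 9) = -0.016111
L_1(6.1) = (6.1 - 3)/(6 - 3) × (6.1 - 9)/(6 - 9) = 0.998889
L_2(6.1) = (6.1 - 3)/(9 - 3) × (6.1 - 6)/(9 - 6) = 0.017222

P(6.1) = 9×L_0(6.1) + 1×L_1(6.1) + 13×L_2(6.1)
P(6.1) = 1.077778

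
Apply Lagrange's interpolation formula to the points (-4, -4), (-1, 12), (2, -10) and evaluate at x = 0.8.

Lagrange interpolation formula:
P(x) = Σ yᵢ × Lᵢ(x)
where Lᵢ(x) = Π_{j≠i} (x - xⱼ)/(xᵢ - xⱼ)

L_0(0.8) = (0.8 - (-1))/(-4 - (-1)) × (0.8 - 2)/(-4 - 2) = -0.120000
L_1(0.8) = (0.8 - (-4))/(-1 - (-4)) × (0.8 - 2)/(-1 - 2) = 0.640000
L_2(0.8) = (0.8 - (-4))/(2 - (-4)) × (0.8 - (-1))/(2 - (-1)) = 0.480000

P(0.8) = (-4)×L_0(0.8) + 12×L_1(0.8) + (-10)×L_2(0.8)
P(0.8) = 3.360000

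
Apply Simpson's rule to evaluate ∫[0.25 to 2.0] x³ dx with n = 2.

f(x) = x³
a = 0.25, b = 2.0, n = 2
h = (b - a)/n = 0.875000

Simpson's rule: (h/3)[f(x₀) + 4f(x₁) + 2f(x₂) + ... + f(xₙ)]

x_0 = 0.2500, f(x_0) = 0.015625, coefficient = 1
x_1 = 1.1250, f(x_1) = 1.423828, coefficient = 4
x_2 = 2.0000, f(x_2) = 8.000000, coefficient = 1

I ≈ (0.875000/3) × 13.710938 = 3.999023
Exact value: 3.999023
Error: 0.000000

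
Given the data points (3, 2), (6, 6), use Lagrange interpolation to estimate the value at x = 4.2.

Lagrange interpolation formula:
P(x) = Σ yᵢ × Lᵢ(x)
where Lᵢ(x) = Π_{j≠i} (x - xⱼ)/(xᵢ - xⱼ)

L_0(4.2) = (4.2 - 6)/(3 - 6) = 0.600000
L_1(4.2) = (4.2 - 3)/(6 - 3) = 0.400000

P(4.2) = 2×L_0(4.2) + 6×L_1(4.2)
P(4.2) = 3.600000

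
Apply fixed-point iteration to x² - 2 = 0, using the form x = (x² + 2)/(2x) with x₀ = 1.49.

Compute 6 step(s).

Equation: x² - 2 = 0
Fixed-point form: x = (x² + 2)/(2x)
x₀ = 1.49

x_1 = g(1.490000) = 1.416141
x_2 = g(1.416141) = 1.414215
x_3 = g(1.414215) = 1.414214
x_4 = g(1.414214) = 1.414214
x_5 = g(1.414214) = 1.414214
x_6 = g(1.414214) = 1.414214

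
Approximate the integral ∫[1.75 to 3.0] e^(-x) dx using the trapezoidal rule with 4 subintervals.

f(x) = e^(-x)
a = 1.75, b = 3.0, n = 4
h = (b - a)/n = 0.312500

Trapezoidal rule: (h/2)[f(x₀) + 2f(x₁) + 2f(x₂) + ... + f(xₙ)]

x_0 = 1.7500, f(x_0) = 0.173774, coefficient = 1
x_1 = 2.0625, f(x_1) = 0.127136, coefficient = 2
x_2 = 2.3750, f(x_2) = 0.093014, coefficient = 2
x_3 = 2.6875, f(x_3) = 0.068051, coefficient = 2
x_4 = 3.0000, f(x_4) = 0.049787, coefficient = 1

I ≈ (0.312500/2) × 0.799963 = 0.124994
Exact value: 0.123987
Error: 0.001007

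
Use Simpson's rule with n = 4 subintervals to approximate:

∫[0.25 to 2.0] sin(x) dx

f(x) = sin(x)
a = 0.25, b = 2.0, n = 4
h = (b - a)/n = 0.437500

Simpson's rule: (h/3)[f(x₀) + 4f(x₁) + 2f(x₂) + ... + f(xₙ)]

x_0 = 0.2500, f(x_0) = 0.247404, coefficient = 1
x_1 = 0.6875, f(x_1) = 0.634607, coefficient = 4
x_2 = 1.1250, f(x_2) = 0.902268, coefficient = 2
x_3 = 1.5625, f(x_3) = 0.999966, coefficient = 4
x_4 = 2.0000, f(x_4) = 0.909297, coefficient = 1

I ≈ (0.437500/3) × 9.499527 = 1.385348
Exact value: 1.385059
Error: 0.000288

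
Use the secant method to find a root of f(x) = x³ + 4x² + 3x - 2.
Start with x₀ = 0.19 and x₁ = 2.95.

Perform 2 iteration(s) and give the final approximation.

f(x) = x³ + 4x² + 3x - 2
x₀ = 0.19, x₁ = 2.95

Secant formula: x_{n+1} = x_n - f(x_n)(x_n - x_{n-1})/(f(x_n) - f(x_{n-1}))

Iteration 1:
  f(0.190000) = -1.278741
  f(2.950000) = 67.332375
  x_2 = 2.950000 - 67.332375×(2.950000 - 0.190000)/(67.332375 - (-1.278741))
       = 0.241440
Iteration 2:
  f(2.950000) = 67.332375
  f(0.241440) = -1.028435
  x_3 = 0.241440 - (-1.028435)×(0.241440 - 2.950000)/(-1.028435 - 67.332375)
       = 0.282188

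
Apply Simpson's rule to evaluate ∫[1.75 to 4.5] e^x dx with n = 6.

f(x) = e^x
a = 1.75, b = 4.5, n = 6
h = (b - a)/n = 0.458333

Simpson's rule: (h/3)[f(x₀) + 4f(x₁) + 2f(x₂) + ... + f(xₙ)]

x_0 = 1.7500, f(x_0) = 5.754603, coefficient = 1
x_1 = 2.2083, f(x_1) = 9.100536, coefficient = 4
x_2 = 2.6667, f(x_2) = 14.391916, coefficient = 2
x_3 = 3.1250, f(x_3) = 22.759895, coefficient = 4
x_4 = 3.5833, f(x_4) = 35.993319, coefficient = 2
x_5 = 4.0417, f(x_5) = 56.921132, coefficient = 4
x_6 = 4.5000, f(x_6) = 90.017131, coefficient = 1

I ≈ (0.458333/3) × 551.668458 = 84.282681
Exact value: 84.262529
Error: 0.020153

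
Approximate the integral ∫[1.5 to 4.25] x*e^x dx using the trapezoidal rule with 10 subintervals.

f(x) = x*e^x
a = 1.5, b = 4.25, n = 10
h = (b - a)/n = 0.275000

Trapezoidal rule: (h/2)[f(x₀) + 2f(x₁) + 2f(x₂) + ... + f(xₙ)]

x_0 = 1.5000, f(x_0) = 6.722534, coefficient = 1
x_1 = 1.7750, f(x_1) = 10.472999, coefficient = 2
x_2 = 2.0500, f(x_2) = 15.924197, coefficient = 2
x_3 = 2.3250, f(x_3) = 23.777031, coefficient = 2
x_4 = 2.6000, f(x_4) = 35.005719, coefficient = 2
x_5 = 2.8750, f(x_5) = 50.960594, coefficient = 2
x_6 = 3.1500, f(x_6) = 73.508603, coefficient = 2
x_7 = 3.4250, f(x_7) = 105.225059, coefficient = 2
x_8 = 3.7000, f(x_8) = 149.655026, coefficient = 2
x_9 = 3.9750, f(x_9) = 211.669215, coefficient = 2
x_10 = 4.2500, f(x_10) = 297.948002, coefficient = 1

I ≈ (0.275000/2) × 1657.067423 = 227.846771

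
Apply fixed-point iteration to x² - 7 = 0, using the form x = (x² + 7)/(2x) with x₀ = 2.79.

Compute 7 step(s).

Equation: x² - 7 = 0
Fixed-point form: x = (x² + 7)/(2x)
x₀ = 2.79

x_1 = g(2.790000) = 2.649480
x_2 = g(2.649480) = 2.645754
x_3 = g(2.645754) = 2.645751
x_4 = g(2.645751) = 2.645751
x_5 = g(2.645751) = 2.645751
x_6 = g(2.645751) = 2.645751
x_7 = g(2.645751) = 2.645751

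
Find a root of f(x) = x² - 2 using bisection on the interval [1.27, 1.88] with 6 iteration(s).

f(x) = x² - 2
Initial interval: [1.27, 1.88]

Iteration 1:
  c_1 = (1.270000 + 1.880000)/2 = 1.575000
  f(c_1) = f(1.575000) = 0.480625
  f(a) × f(c) < 0, new interval: [1.270000, 1.575000]
Iteration 2:
  c_2 = (1.270000 + 1.575000)/2 = 1.422500
  f(c_2) = f(1.422500) = 0.023506
  f(a) × f(c) < 0, new interval: [1.270000, 1.422500]
Iteration 3:
  c_3 = (1.270000 + 1.422500)/2 = 1.346250
  f(c_3) = f(1.346250) = -0.187611
  f(a) × f(c) ≥ 0, new interval: [1.346250, 1.422500]
Iteration 4:
  c_4 = (1.346250 + 1.422500)/2 = 1.384375
  f(c_4) = f(1.384375) = -0.083506
  f(a) × f(c) ≥ 0, new interval: [1.384375, 1.422500]
Iteration 5:
  c_5 = (1.384375 + 1.422500)/2 = 1.403437
  f(c_5) = f(1.403437) = -0.030363
  f(a) × f(c) ≥ 0, new interval: [1.403437, 1.422500]
Iteration 6:
  c_6 = (1.403437 + 1.422500)/2 = 1.412969
  f(c_6) = f(1.412969) = -0.003519
  f(a) × f(c) ≥ 0, new interval: [1.412969, 1.422500]

After 6 iteration(s), the approximation is c_6 = 1.412969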